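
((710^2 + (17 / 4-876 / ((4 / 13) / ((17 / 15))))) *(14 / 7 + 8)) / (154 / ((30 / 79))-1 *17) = 150263295 / 11656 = 12891.50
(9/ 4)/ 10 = 9/ 40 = 0.22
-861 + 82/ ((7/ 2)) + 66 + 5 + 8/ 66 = -177050/ 231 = -766.45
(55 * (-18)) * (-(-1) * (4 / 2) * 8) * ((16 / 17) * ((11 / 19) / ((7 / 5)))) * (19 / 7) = -13939200 / 833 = -16733.73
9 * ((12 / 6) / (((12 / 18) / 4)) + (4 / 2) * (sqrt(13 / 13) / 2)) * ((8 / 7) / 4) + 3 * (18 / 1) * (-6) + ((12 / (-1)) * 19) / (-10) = -9372 / 35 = -267.77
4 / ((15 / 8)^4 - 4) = 16384 / 34241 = 0.48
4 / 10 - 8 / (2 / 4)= -15.60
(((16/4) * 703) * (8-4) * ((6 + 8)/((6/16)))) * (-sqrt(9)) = -1259776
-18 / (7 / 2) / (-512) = 0.01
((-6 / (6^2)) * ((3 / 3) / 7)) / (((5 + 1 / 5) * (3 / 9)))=-5 / 364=-0.01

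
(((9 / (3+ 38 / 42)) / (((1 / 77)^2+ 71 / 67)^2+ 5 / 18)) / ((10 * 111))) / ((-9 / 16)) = -79532208528696 / 30186343626837605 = -0.00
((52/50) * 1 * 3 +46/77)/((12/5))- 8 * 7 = -62891/1155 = -54.45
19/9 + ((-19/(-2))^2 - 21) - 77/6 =58.53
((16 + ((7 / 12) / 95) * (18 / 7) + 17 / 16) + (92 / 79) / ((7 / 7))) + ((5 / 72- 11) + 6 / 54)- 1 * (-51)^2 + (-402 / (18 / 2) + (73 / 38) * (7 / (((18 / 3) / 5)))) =-2839091561 / 1080720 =-2627.04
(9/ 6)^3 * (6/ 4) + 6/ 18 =259/ 48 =5.40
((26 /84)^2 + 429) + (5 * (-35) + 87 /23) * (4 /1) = -10377253 /40572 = -255.77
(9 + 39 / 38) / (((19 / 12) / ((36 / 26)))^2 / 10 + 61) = 88879680 / 541902211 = 0.16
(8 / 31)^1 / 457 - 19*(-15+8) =1884219 / 14167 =133.00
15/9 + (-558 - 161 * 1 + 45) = -2017/3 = -672.33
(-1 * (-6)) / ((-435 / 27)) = -54 / 145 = -0.37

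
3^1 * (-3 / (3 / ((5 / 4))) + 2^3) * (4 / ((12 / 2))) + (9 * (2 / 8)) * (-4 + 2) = 9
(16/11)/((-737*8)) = -2/8107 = -0.00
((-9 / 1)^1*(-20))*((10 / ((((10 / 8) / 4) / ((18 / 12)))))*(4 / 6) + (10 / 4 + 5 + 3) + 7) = 8910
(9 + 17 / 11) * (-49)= -5684 / 11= -516.73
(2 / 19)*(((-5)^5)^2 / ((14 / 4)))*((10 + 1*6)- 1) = 585937500 / 133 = 4405545.11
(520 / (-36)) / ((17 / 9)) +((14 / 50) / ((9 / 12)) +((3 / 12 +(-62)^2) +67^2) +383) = 44415779 / 5100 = 8708.98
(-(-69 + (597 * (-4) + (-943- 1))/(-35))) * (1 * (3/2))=-393/10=-39.30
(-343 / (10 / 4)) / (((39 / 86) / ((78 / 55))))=-117992 / 275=-429.06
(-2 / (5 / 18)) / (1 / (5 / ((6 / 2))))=-12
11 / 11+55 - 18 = 38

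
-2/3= -0.67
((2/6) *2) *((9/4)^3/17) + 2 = 1331/544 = 2.45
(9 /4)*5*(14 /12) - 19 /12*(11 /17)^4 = 25752757 /2004504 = 12.85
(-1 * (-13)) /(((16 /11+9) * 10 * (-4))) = -143 /4600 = -0.03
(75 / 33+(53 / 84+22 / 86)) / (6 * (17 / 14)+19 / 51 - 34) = -2134061 / 17792368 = -0.12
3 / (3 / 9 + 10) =9 / 31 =0.29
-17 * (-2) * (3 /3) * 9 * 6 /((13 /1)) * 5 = 9180 /13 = 706.15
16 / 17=0.94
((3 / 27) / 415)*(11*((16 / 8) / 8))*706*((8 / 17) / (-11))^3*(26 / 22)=-1174784 / 24423923205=-0.00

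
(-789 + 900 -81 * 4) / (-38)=213 / 38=5.61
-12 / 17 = -0.71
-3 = -3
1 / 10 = 0.10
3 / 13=0.23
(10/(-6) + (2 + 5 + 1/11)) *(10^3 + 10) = 180790/33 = 5478.48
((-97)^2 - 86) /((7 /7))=9323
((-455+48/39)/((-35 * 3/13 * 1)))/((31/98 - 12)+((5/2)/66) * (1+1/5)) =-26719/5535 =-4.83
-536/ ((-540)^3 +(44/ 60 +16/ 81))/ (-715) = -43416/ 9119527506089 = -0.00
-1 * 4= -4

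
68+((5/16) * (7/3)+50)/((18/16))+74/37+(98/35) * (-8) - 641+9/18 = -73954/135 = -547.81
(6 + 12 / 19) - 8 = -26 / 19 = -1.37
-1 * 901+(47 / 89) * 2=-80095 / 89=-899.94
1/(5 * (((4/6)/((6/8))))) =9/40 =0.22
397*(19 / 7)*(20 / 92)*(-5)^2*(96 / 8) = 11314500 / 161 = 70276.40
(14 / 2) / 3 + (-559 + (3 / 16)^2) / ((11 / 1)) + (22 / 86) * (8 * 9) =-10920823 / 363264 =-30.06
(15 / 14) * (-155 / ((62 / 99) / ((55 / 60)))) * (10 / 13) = -136125 / 728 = -186.98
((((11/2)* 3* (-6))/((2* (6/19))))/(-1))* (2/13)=627/26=24.12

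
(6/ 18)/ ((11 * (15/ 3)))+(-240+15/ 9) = -13108/ 55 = -238.33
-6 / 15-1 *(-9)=43 / 5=8.60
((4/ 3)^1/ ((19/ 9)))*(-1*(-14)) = 168/ 19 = 8.84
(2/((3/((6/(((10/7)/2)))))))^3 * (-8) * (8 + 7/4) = -1712256/125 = -13698.05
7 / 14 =1 / 2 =0.50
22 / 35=0.63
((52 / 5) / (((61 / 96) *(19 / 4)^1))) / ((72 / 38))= 1664 / 915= 1.82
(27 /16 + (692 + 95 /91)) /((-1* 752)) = -1011529 /1094912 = -0.92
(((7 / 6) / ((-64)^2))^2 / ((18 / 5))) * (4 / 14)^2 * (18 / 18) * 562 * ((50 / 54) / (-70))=-7025 / 513684799488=-0.00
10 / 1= 10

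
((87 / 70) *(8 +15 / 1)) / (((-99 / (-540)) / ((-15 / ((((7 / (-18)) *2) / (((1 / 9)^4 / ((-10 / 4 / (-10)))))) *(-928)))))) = -115 / 58212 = -0.00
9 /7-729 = -5094 /7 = -727.71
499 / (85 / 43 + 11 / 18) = 386226 / 2003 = 192.82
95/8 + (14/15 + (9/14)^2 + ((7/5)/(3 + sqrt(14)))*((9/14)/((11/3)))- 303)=-93761963/323400 + 27*sqrt(14)/550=-289.74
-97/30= -3.23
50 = 50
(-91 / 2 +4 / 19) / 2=-1721 / 76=-22.64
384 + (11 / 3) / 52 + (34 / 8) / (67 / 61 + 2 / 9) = 21901181 / 56550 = 387.29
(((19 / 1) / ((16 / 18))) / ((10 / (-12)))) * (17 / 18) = -969 / 40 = -24.22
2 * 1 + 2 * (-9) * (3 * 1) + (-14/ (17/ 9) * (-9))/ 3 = -506/ 17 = -29.76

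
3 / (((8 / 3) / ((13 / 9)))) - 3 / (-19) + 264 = 40399 / 152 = 265.78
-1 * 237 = -237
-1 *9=-9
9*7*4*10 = 2520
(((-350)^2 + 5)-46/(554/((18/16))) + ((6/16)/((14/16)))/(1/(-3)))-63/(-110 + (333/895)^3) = 149788041100030541571/1222717658624056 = 122504.19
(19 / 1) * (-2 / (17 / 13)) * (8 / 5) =-3952 / 85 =-46.49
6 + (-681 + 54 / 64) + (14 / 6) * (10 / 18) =-672.86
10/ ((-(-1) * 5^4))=2/ 125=0.02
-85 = -85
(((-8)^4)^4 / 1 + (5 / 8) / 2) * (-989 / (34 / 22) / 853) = -48994660346163680379 / 232016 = -211169317401229.57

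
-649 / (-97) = 649 / 97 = 6.69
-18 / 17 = -1.06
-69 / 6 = -23 / 2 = -11.50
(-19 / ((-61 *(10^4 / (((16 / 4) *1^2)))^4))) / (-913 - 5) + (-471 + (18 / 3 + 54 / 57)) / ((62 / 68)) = -655740954843750000011191 / 1288391484375000000000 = -508.96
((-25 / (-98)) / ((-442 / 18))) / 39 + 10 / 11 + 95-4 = 284650269 / 3097094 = 91.91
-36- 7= -43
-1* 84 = -84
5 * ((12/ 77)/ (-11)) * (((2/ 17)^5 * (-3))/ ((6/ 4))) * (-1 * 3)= -11520/ 1202618879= -0.00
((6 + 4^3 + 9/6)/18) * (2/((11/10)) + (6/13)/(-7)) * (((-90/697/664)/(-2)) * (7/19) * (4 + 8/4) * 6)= 39465/4396676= 0.01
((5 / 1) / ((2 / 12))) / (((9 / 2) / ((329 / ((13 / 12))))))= 26320 / 13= 2024.62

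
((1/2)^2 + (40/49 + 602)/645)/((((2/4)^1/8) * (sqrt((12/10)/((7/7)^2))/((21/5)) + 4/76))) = -11381532/744545 + 72083036 * sqrt(30)/5211815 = 60.47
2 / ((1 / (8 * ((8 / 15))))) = 128 / 15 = 8.53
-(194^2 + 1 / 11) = -413997 / 11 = -37636.09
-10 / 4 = -5 / 2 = -2.50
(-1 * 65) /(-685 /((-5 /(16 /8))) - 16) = -0.25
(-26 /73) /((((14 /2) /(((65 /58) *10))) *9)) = -8450 /133371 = -0.06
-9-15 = -24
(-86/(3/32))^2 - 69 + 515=7577518/9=841946.44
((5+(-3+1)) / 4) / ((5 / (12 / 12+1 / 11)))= 9 / 55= 0.16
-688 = -688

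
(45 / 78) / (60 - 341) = -15 / 7306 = -0.00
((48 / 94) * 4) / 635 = 96 / 29845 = 0.00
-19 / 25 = -0.76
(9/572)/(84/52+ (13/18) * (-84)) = -0.00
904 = 904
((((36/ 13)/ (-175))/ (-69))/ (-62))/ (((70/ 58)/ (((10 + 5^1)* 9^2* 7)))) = -42282/ 1622075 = -0.03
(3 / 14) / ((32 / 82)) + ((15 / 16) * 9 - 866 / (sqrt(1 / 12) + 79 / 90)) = -684010941 / 623392 + 584550 * sqrt(3) / 2783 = -733.44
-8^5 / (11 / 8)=-262144 / 11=-23831.27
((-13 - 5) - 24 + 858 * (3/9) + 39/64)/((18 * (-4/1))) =-15655/4608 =-3.40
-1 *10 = -10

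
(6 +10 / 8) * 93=674.25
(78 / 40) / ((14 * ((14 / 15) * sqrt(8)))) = 117 * sqrt(2) / 3136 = 0.05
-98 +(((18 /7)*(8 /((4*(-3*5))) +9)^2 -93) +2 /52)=7279 /650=11.20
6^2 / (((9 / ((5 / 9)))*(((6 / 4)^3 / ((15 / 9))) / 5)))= 4000 / 729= 5.49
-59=-59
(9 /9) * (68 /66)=34 /33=1.03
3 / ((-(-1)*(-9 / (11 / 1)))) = -11 / 3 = -3.67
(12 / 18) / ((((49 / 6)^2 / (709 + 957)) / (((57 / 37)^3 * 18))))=1095.94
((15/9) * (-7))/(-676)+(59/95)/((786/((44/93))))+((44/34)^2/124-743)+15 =-493806095005033/678334089420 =-727.97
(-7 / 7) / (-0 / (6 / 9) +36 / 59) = -59 / 36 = -1.64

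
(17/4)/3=17/12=1.42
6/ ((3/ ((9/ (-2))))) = -9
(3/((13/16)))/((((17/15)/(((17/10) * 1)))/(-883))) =-63576/13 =-4890.46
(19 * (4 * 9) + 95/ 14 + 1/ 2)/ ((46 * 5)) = 4839/ 1610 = 3.01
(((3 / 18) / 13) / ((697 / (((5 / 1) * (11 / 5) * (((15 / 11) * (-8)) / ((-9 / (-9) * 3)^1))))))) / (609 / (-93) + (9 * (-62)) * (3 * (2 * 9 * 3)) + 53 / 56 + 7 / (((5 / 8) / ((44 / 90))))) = 2604000 / 319932375102353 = 0.00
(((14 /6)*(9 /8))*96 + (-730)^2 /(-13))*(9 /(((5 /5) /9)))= -42899544 /13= -3299964.92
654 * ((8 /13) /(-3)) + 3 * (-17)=-2407 /13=-185.15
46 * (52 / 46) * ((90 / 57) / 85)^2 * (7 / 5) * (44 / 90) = 32032 / 2608225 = 0.01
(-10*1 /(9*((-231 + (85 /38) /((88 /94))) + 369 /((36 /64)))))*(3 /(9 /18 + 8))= -6688 /7288869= -0.00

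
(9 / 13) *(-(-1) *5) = 45 / 13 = 3.46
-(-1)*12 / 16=3 / 4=0.75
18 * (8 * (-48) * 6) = -41472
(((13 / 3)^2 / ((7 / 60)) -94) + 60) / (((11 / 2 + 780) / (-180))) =-319920 / 10997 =-29.09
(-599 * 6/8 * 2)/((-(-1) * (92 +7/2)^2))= -3594/36481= -0.10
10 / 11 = 0.91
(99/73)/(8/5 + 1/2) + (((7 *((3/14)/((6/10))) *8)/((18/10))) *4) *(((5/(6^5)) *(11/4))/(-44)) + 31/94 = 1636757987/1680805728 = 0.97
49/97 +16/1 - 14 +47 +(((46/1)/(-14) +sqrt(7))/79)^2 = 49.51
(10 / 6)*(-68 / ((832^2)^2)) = -85 / 359380549632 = -0.00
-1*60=-60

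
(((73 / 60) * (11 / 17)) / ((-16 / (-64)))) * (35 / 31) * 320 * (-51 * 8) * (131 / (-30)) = 188505856 / 93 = 2026944.69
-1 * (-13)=13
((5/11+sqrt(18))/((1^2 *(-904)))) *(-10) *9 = 225/4972+135 *sqrt(2)/452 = 0.47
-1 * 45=-45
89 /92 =0.97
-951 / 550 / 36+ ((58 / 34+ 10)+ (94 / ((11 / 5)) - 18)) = 4082411 / 112200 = 36.39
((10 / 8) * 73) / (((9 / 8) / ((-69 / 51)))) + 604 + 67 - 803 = -36986 / 153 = -241.74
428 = 428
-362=-362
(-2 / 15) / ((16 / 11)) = -11 / 120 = -0.09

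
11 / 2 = 5.50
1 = 1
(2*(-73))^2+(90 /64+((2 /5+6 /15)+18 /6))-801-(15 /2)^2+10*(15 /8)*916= 6022233 /160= 37638.96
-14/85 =-0.16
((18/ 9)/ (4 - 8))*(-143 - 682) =825/ 2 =412.50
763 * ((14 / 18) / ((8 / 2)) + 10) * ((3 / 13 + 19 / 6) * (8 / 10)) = 14841113 / 702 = 21141.19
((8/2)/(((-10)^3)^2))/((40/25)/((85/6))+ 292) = 0.00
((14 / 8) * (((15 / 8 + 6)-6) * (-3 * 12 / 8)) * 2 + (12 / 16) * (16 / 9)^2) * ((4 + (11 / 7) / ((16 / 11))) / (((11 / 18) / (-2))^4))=-15829.87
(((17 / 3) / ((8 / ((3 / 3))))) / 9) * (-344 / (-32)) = 731 / 864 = 0.85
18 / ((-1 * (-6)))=3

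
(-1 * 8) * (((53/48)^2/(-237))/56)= 2809/3822336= 0.00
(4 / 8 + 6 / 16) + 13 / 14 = 101 / 56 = 1.80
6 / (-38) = -3 / 19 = -0.16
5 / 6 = 0.83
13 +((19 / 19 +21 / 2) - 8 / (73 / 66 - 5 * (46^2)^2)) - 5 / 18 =322108173478 / 13298043663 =24.22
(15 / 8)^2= 225 / 64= 3.52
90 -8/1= 82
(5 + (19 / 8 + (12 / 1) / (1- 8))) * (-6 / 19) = -1.79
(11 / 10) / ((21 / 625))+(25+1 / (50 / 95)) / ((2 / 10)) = 3512 / 21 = 167.24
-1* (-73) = 73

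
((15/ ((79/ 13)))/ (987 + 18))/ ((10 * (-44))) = -13/ 2328920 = -0.00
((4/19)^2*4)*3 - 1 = -169/361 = -0.47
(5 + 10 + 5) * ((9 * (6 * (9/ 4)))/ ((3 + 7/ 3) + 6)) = 214.41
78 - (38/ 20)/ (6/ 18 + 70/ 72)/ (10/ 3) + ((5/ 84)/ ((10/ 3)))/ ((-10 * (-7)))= 71451643/ 921200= 77.56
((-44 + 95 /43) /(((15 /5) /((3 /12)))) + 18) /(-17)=-2497 /2924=-0.85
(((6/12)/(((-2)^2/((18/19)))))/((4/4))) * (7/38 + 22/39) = 0.09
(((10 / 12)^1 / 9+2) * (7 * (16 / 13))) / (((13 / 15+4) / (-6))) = -63280 / 2847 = -22.23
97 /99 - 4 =-299 /99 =-3.02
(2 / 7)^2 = 0.08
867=867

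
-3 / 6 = -1 / 2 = -0.50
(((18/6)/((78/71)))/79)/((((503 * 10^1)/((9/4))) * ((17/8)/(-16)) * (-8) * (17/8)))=5112/746459545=0.00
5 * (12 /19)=60 /19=3.16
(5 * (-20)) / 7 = -14.29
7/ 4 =1.75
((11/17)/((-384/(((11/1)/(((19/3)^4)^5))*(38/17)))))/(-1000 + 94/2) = 140633637507/34872986003391781617648571151552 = 0.00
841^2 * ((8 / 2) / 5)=2829124 / 5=565824.80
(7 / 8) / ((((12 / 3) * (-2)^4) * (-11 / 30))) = -105 / 2816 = -0.04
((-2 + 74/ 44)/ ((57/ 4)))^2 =196/ 393129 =0.00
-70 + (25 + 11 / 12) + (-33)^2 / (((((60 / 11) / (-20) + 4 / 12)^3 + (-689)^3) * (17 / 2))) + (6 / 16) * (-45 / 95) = -4033054871200532911 / 91119903135912840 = -44.26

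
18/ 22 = 9/ 11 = 0.82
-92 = -92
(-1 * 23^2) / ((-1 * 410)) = 529 / 410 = 1.29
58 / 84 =29 / 42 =0.69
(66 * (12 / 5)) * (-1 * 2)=-1584 / 5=-316.80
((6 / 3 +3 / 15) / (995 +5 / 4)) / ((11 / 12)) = 48 / 19925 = 0.00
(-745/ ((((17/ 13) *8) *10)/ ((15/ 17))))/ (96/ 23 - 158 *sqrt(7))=2004795/ 13356492782 + 1214237505 *sqrt(7)/ 213703884512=0.02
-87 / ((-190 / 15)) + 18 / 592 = 38799 / 5624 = 6.90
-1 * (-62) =62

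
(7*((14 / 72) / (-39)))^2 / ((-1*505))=-2401 / 995464080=-0.00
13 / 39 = 1 / 3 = 0.33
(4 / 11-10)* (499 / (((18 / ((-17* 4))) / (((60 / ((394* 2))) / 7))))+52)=-13811164 / 45507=-303.50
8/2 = 4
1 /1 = 1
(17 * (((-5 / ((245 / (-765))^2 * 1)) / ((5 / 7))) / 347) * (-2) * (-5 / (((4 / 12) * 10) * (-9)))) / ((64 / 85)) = 11275335 / 7617344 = 1.48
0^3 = 0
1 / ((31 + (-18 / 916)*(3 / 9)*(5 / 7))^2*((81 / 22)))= 226125592 / 799842246921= 0.00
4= 4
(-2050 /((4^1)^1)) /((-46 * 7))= 1.59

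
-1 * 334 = -334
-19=-19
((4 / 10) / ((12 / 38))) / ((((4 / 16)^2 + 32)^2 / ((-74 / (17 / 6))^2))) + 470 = 3141242974 / 6671565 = 470.84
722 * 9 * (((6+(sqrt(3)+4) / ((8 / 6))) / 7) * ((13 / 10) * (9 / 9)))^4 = 67647328281 * sqrt(3) / 3920000+175409522232633 / 3073280000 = 86965.62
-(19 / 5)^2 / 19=-0.76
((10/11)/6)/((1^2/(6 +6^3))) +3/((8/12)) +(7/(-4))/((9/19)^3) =695119/32076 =21.67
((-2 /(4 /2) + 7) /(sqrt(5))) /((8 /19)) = 57 *sqrt(5) /20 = 6.37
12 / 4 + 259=262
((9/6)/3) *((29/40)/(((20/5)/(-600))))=-435/8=-54.38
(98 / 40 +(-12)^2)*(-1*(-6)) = 8787 / 10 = 878.70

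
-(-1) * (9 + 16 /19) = 187 /19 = 9.84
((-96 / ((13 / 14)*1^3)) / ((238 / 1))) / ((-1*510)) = 16 / 18785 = 0.00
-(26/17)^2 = -676/289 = -2.34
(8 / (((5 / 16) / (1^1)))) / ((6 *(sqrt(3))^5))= 64 *sqrt(3) / 405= 0.27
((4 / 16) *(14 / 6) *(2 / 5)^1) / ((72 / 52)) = 91 / 540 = 0.17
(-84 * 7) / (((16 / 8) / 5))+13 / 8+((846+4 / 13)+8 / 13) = -64631 / 104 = -621.45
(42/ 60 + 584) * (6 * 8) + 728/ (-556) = 19504682/ 695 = 28064.29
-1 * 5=-5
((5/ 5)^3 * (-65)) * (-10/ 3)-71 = 437/ 3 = 145.67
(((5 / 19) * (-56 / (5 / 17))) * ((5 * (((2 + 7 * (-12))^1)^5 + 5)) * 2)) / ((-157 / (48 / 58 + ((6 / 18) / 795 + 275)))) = -7087732930879539008 / 2171781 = -3263557849930.33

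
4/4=1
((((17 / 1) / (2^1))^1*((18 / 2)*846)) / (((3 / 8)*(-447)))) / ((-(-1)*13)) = -57528 / 1937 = -29.70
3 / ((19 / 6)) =18 / 19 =0.95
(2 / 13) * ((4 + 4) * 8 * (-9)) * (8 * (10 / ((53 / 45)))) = -4147200 / 689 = -6019.16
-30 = -30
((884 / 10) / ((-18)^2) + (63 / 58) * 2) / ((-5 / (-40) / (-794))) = -182426264 / 11745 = -15532.25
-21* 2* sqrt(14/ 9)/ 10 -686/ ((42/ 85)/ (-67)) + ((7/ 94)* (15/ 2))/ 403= 93013.10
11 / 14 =0.79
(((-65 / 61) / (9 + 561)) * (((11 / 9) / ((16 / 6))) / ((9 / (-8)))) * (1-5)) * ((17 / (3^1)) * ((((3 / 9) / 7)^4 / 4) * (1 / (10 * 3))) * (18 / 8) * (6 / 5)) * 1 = -2431 / 1217178786600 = -0.00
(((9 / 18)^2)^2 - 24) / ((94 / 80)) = -1915 / 94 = -20.37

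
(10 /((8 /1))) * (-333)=-1665 /4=-416.25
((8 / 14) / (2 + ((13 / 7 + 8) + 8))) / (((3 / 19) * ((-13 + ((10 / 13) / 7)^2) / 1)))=-629356 / 44849601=-0.01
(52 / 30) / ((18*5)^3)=13 / 5467500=0.00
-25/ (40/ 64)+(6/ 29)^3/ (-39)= -12682352/ 317057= -40.00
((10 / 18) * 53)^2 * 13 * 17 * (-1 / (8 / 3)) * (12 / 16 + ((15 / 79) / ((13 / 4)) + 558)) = -304502973625 / 7584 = -40150708.55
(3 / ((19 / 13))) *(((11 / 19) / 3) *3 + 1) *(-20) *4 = -93600 / 361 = -259.28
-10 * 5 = -50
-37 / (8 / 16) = -74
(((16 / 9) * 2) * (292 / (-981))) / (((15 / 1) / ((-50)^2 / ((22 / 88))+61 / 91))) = -8503609984 / 12051585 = -705.60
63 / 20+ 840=16863 / 20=843.15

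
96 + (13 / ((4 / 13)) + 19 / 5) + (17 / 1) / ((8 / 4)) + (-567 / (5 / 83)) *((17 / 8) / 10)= -739817 / 400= -1849.54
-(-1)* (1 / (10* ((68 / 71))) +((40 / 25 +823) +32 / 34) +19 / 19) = 826.65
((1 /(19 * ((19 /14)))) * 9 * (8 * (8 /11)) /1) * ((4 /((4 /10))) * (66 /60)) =8064 /361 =22.34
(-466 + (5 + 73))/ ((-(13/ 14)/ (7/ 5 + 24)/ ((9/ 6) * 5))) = 1034796/ 13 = 79599.69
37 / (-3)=-12.33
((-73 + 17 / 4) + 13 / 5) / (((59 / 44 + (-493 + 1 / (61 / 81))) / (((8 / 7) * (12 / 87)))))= 0.02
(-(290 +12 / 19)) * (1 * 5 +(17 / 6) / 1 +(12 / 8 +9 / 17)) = -2777566 / 969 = -2866.43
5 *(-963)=-4815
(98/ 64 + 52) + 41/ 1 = 3025/ 32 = 94.53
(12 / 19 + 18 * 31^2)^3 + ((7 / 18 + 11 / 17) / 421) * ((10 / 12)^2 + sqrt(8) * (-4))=164665293981252167439239 / 31810231224 - 1268 * sqrt(2) / 64413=5176488432973.59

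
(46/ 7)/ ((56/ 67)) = 7.86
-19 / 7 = -2.71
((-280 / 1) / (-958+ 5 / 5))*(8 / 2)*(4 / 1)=4480 / 957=4.68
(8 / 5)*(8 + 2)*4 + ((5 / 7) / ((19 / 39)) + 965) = 137052 / 133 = 1030.47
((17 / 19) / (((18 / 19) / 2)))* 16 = 272 / 9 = 30.22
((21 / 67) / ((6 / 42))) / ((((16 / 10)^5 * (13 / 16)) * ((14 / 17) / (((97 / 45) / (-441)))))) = -1030625 / 674279424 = -0.00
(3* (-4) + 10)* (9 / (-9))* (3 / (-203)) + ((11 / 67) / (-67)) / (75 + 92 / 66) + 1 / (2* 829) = -110404090267 / 3808930209406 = -0.03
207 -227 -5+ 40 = 15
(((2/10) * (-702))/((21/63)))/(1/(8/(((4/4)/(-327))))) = 5509296/5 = 1101859.20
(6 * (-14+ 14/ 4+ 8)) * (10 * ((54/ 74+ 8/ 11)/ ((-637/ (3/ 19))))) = 266850/ 4925921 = 0.05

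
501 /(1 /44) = 22044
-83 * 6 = -498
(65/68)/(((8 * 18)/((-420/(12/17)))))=-2275/576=-3.95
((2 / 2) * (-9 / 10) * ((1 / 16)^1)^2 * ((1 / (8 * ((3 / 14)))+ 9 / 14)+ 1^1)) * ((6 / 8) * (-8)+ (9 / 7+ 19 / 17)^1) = 3531 / 125440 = 0.03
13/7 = 1.86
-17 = -17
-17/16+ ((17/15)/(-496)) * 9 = -1343/1240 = -1.08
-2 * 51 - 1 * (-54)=-48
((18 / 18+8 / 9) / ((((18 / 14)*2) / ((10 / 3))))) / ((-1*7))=-85 / 243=-0.35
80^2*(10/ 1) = 64000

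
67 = 67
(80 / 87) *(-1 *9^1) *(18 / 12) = -12.41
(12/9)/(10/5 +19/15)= 0.41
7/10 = 0.70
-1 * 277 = -277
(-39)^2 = 1521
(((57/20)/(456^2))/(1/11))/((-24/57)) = -11/30720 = -0.00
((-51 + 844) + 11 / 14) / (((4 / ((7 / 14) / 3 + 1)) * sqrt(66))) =28.50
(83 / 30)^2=6889 / 900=7.65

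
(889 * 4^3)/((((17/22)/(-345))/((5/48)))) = -44983400/17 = -2646082.35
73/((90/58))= 2117/45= 47.04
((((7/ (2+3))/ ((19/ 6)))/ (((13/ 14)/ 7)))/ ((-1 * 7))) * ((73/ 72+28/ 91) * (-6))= 60613/ 16055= 3.78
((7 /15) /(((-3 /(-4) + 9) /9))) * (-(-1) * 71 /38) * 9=8946 /1235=7.24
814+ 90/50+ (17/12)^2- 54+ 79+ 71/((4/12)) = 760181/720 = 1055.81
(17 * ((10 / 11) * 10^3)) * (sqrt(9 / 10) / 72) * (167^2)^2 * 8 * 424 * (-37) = -207435167625416000 * sqrt(10) / 33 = -19877805955004123.03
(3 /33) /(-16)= -1 /176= -0.01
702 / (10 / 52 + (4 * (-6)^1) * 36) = -18252 / 22459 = -0.81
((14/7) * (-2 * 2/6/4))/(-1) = 1/3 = 0.33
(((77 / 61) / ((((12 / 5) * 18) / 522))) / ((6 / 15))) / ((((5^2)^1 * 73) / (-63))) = -46893 / 35624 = -1.32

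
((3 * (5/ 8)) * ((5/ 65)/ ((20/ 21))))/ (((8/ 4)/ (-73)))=-4599/ 832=-5.53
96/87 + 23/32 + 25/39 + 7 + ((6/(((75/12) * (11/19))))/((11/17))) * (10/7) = 2011578623/153273120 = 13.12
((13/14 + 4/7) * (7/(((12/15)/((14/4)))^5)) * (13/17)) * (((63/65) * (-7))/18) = -10809001875/2228224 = -4850.95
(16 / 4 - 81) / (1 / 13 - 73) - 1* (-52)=50297 / 948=53.06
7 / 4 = 1.75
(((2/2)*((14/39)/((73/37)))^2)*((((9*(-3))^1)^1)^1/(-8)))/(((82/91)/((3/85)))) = 4226103/965721380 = 0.00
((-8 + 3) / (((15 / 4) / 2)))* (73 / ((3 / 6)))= -389.33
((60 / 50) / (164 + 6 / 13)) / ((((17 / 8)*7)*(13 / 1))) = 24 / 636055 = 0.00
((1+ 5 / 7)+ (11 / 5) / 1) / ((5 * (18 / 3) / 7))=137 / 150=0.91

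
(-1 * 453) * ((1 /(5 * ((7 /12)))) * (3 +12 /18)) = -569.49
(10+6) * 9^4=104976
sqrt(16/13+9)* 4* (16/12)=16* sqrt(1729)/39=17.06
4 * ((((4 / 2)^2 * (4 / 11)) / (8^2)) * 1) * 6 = 6 / 11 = 0.55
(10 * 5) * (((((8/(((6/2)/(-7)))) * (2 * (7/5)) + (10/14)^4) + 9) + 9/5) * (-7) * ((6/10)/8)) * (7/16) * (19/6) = 28196893/18816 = 1498.56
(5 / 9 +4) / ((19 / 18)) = 82 / 19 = 4.32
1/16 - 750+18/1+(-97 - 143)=-15551/16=-971.94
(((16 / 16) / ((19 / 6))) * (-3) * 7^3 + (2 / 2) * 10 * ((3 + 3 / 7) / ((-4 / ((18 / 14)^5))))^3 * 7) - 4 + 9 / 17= -168323337333043645673 / 75139656017867861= -2240.14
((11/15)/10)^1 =11/150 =0.07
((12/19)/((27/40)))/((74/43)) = 3440/6327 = 0.54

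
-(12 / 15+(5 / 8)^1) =-57 / 40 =-1.42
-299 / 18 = -16.61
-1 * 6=-6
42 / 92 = 0.46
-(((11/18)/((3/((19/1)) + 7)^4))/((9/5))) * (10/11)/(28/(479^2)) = -747524514025/775887372288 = -0.96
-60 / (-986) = 30 / 493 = 0.06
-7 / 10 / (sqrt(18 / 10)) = -7* sqrt(5) / 30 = -0.52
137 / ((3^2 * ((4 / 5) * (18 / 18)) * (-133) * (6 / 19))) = -685 / 1512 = -0.45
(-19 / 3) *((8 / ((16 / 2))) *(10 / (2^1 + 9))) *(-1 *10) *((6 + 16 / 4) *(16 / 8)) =38000 / 33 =1151.52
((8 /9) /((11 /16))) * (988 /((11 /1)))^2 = 124946432 /11979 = 10430.46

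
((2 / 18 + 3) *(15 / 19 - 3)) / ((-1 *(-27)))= -392 / 1539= -0.25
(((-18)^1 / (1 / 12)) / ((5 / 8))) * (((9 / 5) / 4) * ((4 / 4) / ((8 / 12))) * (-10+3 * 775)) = -2700216 / 5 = -540043.20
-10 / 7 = -1.43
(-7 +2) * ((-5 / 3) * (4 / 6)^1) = 50 / 9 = 5.56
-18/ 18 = -1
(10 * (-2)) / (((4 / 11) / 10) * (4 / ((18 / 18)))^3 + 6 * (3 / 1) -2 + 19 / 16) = -17600 / 17173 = -1.02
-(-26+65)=-39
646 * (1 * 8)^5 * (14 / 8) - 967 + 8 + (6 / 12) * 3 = 74086533 / 2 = 37043266.50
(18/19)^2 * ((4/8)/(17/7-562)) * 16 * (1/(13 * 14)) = -1296/18382481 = -0.00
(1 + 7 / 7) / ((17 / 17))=2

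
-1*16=-16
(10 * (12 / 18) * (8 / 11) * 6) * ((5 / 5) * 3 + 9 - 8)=1280 / 11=116.36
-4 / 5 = -0.80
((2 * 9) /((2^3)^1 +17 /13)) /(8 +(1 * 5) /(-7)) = 546 /2057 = 0.27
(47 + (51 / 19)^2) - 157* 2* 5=-547202 / 361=-1515.80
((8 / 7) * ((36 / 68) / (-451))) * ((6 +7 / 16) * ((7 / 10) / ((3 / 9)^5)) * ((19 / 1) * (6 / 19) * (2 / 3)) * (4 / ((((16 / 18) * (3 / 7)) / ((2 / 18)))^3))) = -2861649 / 4906880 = -0.58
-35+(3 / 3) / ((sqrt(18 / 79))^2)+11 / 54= -821 / 27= -30.41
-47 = -47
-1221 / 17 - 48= -2037 / 17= -119.82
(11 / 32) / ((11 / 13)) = 13 / 32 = 0.41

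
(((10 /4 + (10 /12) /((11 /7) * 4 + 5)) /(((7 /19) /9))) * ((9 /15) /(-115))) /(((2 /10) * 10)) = -0.16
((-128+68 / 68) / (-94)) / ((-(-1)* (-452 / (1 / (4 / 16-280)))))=127 / 11886018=0.00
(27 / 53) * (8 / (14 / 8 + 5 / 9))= 7776 / 4399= 1.77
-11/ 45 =-0.24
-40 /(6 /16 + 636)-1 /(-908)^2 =-263833571 /4197346224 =-0.06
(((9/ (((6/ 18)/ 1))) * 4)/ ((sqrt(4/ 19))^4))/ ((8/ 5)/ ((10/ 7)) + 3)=243675/ 412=591.44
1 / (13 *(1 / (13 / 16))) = 1 / 16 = 0.06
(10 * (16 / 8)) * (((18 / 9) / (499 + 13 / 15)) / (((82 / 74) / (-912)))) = -10123200 / 153709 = -65.86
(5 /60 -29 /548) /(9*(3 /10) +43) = 125 /187827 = 0.00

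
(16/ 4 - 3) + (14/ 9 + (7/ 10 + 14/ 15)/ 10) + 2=4247/ 900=4.72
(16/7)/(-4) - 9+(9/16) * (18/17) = -8545/952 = -8.98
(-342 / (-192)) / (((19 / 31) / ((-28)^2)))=4557 / 2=2278.50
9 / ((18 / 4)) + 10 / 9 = 28 / 9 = 3.11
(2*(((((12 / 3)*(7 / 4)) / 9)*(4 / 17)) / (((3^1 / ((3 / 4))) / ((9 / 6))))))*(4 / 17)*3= 28 / 289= 0.10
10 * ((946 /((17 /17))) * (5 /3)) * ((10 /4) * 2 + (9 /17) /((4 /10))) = 5084750 /51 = 99700.98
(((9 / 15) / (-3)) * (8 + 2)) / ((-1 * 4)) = 1 / 2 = 0.50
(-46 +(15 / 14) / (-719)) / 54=-463051 / 543564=-0.85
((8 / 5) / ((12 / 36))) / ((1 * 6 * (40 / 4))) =0.08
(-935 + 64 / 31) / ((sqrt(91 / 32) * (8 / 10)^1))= -144605 * sqrt(182) / 2821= -691.54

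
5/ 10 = 1/ 2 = 0.50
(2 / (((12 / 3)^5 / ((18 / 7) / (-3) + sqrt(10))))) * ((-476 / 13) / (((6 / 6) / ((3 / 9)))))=17 / 832 - 119 * sqrt(10) / 4992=-0.05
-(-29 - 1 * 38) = 67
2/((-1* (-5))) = 2/5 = 0.40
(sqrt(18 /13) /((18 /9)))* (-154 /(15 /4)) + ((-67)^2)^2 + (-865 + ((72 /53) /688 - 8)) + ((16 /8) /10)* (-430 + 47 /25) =11480555014851 /569750 - 308* sqrt(26) /65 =20150138.22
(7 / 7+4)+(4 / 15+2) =109 / 15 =7.27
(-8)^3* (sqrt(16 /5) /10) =-1024* sqrt(5) /25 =-91.59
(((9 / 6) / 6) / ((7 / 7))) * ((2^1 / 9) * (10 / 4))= 5 / 36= 0.14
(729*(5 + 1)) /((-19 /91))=-398034 /19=-20949.16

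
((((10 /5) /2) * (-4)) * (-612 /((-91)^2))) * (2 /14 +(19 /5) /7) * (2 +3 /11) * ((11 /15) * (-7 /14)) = -9792 /57967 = -0.17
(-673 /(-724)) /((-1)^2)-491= -354811 /724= -490.07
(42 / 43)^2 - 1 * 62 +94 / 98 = -5443923 / 90601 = -60.09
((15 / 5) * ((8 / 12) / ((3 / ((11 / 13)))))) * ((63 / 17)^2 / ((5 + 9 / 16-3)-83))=-4704 / 48841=-0.10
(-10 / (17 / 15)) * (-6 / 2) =450 / 17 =26.47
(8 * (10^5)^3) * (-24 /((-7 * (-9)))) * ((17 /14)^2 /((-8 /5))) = 2890000000000000000 /1029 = 2808551992225461.61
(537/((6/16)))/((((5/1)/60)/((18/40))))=38664/5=7732.80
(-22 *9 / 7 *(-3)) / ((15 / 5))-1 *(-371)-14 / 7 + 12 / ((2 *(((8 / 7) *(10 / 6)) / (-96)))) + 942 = 36291 / 35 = 1036.89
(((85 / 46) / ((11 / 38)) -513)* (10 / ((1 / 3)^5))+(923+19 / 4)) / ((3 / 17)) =-7054503583 / 1012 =-6970853.34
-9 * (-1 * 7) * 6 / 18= 21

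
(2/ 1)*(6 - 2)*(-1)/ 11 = -0.73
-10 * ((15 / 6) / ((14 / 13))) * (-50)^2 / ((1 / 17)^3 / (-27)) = 53889468750 / 7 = 7698495535.71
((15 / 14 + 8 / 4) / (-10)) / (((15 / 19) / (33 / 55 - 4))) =13889 / 10500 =1.32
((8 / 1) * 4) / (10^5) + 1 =1.00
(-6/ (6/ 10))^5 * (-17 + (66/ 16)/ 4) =1596875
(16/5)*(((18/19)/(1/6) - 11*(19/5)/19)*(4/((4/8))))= 42368/475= 89.20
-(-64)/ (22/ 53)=1696/ 11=154.18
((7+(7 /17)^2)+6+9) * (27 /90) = 19221 /2890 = 6.65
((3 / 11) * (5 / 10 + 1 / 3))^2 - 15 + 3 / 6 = -6993 / 484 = -14.45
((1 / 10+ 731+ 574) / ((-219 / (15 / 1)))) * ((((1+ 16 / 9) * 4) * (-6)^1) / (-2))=-2979.68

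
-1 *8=-8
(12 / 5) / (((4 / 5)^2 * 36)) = 5 / 48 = 0.10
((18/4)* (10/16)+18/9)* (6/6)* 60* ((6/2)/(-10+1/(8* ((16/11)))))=-12320/141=-87.38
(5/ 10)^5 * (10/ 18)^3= 125/ 23328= 0.01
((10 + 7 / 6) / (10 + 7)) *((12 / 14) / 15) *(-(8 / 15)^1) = -536 / 26775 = -0.02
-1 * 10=-10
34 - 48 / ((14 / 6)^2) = 1234 / 49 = 25.18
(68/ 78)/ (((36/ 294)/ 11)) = 9163/ 117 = 78.32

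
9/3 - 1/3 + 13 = 15.67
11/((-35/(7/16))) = -11/80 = -0.14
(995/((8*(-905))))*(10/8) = -995/5792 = -0.17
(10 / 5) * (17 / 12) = 17 / 6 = 2.83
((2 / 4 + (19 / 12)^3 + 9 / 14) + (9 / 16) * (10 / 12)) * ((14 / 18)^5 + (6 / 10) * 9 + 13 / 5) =33024356893 / 714256704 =46.24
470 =470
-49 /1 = -49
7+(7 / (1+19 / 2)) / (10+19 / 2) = 823 / 117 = 7.03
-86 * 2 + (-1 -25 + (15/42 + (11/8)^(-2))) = -197.11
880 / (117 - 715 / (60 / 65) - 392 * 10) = -10560 / 54931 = -0.19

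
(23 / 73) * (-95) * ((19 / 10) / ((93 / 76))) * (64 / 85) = -34.99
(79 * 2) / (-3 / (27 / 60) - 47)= -474 / 161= -2.94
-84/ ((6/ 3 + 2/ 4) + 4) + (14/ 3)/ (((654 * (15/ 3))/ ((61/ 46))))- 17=-87764519/ 2933190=-29.92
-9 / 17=-0.53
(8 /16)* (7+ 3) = 5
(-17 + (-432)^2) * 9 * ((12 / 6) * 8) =26871408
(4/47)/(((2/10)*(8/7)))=35/94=0.37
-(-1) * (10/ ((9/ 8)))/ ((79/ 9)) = 80/ 79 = 1.01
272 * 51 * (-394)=-5465568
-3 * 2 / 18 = -1 / 3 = -0.33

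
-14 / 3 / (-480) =0.01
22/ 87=0.25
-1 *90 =-90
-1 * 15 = -15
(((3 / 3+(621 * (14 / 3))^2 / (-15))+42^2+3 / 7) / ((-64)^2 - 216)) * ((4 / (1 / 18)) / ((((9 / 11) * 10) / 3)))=-322319019 / 84875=-3797.57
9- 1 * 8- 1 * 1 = 0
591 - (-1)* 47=638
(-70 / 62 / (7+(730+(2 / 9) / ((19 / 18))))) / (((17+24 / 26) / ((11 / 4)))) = -13585 / 57812892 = -0.00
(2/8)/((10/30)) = 0.75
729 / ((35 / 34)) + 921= 57021 / 35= 1629.17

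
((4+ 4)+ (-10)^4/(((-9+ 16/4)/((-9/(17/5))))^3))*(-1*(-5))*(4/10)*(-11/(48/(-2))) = 20155586/14739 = 1367.50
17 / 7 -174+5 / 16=-171.26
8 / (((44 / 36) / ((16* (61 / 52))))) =17568 / 143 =122.85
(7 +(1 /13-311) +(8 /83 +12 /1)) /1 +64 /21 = -288.78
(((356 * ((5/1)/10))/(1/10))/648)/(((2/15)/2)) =2225/54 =41.20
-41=-41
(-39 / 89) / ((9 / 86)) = -1118 / 267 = -4.19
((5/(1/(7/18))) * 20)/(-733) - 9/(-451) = -98477/2975247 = -0.03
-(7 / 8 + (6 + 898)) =-7239 / 8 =-904.88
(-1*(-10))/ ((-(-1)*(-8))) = -5/ 4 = -1.25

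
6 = 6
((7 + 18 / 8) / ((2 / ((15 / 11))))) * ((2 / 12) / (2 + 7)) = 185 / 1584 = 0.12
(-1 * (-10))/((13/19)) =190/13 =14.62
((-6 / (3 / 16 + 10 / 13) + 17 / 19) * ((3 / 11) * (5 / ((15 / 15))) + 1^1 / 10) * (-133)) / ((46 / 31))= 705.34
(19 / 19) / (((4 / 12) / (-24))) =-72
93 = 93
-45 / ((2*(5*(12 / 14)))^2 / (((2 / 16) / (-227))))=49 / 145280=0.00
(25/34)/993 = 25/33762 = 0.00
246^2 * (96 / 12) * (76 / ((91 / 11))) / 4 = 101182752 / 91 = 1111898.37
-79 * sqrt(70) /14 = -47.21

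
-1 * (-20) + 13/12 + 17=457/12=38.08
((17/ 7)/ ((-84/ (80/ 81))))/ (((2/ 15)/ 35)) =-4250/ 567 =-7.50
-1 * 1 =-1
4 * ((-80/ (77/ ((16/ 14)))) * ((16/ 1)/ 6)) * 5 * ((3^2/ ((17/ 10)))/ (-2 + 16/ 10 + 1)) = -558.77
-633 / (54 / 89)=-18779 / 18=-1043.28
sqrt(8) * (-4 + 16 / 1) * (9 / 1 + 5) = 475.18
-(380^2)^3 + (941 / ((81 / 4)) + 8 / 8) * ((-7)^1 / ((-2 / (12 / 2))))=-81295282367973085 / 27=-3010936383999003.15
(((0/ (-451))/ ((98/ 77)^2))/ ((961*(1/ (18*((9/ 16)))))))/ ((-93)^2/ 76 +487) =0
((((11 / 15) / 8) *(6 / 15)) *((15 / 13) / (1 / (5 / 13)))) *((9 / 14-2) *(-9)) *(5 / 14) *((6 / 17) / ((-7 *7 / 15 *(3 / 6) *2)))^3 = -857030625 / 9572993951794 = -0.00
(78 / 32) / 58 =39 / 928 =0.04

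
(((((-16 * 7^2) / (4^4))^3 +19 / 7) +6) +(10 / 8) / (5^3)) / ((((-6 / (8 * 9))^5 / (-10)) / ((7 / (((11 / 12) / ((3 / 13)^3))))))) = -564311885562 / 120835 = -4670102.91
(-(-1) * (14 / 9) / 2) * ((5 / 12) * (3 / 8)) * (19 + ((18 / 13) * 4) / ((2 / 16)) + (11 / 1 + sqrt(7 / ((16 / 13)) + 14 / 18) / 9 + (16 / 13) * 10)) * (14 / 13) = 1715 * sqrt(19) / 202176 + 137935 / 12168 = 11.37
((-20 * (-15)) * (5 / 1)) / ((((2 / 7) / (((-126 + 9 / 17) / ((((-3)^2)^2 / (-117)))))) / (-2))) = -32350500 / 17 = -1902970.59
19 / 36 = 0.53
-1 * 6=-6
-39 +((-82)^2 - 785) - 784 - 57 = 5059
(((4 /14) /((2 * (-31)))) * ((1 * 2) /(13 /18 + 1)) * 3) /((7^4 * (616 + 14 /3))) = -162 /15037071637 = -0.00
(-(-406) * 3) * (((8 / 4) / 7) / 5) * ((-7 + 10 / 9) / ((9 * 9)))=-6148 / 1215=-5.06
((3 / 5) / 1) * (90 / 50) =27 / 25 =1.08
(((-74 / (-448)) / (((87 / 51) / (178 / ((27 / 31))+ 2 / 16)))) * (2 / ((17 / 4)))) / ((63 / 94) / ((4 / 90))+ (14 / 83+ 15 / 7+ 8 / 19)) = 121134682913 / 231558688440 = 0.52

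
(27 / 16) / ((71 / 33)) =891 / 1136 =0.78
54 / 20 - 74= -713 / 10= -71.30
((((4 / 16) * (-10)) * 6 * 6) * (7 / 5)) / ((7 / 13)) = -234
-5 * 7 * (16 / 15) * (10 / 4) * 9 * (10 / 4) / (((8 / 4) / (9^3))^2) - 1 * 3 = -279006528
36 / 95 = 0.38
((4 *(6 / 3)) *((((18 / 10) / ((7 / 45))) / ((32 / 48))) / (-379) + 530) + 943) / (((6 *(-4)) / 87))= -398736283 / 21224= -18787.05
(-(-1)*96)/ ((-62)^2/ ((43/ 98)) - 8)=86/ 7841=0.01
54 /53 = 1.02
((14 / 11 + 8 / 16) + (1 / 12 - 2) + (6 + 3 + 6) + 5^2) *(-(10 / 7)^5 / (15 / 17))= -447185000 / 1663893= -268.76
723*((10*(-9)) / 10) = -6507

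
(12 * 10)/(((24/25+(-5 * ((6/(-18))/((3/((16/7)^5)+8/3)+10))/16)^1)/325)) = 374973290625/9308881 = 40281.24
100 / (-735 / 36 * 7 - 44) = -1200 / 2243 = -0.53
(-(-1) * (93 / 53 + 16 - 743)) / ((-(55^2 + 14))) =38438 / 161067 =0.24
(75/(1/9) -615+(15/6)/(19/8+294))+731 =1875481/2371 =791.01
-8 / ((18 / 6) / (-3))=8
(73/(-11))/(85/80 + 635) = -1168/111947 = -0.01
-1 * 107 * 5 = -535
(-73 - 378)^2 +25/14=2847639/14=203402.79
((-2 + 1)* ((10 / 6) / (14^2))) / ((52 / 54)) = -45 / 5096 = -0.01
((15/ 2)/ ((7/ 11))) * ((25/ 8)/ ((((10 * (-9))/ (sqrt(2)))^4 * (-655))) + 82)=3101043527989/ 3208766400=966.43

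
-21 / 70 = -3 / 10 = -0.30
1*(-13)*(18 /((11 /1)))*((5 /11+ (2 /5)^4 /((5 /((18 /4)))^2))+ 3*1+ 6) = -201.57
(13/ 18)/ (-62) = -13/ 1116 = -0.01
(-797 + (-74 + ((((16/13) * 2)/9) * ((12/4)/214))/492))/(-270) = 89413201/27717066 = 3.23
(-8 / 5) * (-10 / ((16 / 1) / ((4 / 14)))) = 2 / 7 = 0.29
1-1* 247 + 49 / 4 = -233.75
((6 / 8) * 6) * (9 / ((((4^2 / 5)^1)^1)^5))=253125 / 2097152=0.12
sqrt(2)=1.41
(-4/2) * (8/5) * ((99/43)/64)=-99/860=-0.12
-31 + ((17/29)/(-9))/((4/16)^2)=-8363/261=-32.04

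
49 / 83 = 0.59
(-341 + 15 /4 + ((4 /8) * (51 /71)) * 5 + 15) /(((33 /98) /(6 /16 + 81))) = -967698697 /12496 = -77440.68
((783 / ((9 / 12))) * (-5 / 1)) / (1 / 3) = -15660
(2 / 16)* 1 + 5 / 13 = 0.51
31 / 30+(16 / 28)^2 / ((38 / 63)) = 6283 / 3990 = 1.57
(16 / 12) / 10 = 0.13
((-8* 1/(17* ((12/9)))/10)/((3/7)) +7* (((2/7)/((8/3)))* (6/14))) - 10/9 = -18679/21420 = -0.87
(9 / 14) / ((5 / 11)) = 99 / 70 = 1.41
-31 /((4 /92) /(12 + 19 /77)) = -672359 /77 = -8731.94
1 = 1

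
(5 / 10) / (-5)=-1 / 10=-0.10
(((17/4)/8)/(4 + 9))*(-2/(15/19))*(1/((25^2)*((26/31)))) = -10013/50700000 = -0.00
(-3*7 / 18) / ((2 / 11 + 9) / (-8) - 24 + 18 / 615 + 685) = -9020 / 5101827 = -0.00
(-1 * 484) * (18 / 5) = -8712 / 5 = -1742.40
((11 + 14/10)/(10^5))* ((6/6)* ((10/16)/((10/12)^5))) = 7533/39062500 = 0.00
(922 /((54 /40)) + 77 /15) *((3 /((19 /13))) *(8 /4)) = 2415218 /855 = 2824.82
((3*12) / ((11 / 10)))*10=3600 / 11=327.27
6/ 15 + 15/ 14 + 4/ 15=73/ 42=1.74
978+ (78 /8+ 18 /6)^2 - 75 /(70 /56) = 17289 /16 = 1080.56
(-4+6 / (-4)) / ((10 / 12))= -33 / 5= -6.60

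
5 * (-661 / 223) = -14.82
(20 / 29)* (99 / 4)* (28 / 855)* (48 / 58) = 0.46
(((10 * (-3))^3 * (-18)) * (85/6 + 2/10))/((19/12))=83786400/19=4409810.53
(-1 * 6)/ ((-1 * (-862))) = -3/ 431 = -0.01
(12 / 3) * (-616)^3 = -934979584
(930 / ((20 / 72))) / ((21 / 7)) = 1116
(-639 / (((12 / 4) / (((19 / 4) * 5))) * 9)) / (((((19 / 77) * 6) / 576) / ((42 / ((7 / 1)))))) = -1312080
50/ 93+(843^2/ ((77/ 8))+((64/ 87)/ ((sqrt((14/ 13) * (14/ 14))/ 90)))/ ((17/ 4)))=3840 * sqrt(182)/ 3451+528726706/ 7161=73849.21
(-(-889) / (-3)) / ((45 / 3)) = -19.76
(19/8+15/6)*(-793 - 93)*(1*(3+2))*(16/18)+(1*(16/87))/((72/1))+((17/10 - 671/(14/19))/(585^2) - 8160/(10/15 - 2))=-4542289719077/347358375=-13076.67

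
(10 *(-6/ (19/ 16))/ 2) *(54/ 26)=-12960/ 247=-52.47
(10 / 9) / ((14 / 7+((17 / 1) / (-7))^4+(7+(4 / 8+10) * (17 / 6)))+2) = 0.01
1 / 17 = 0.06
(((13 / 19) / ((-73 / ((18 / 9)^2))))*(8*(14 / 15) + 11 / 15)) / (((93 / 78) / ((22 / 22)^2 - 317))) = 17516512 / 214985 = 81.48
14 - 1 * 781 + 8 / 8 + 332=-434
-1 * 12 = -12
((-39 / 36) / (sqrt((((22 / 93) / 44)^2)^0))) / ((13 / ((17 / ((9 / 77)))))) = -1309 / 108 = -12.12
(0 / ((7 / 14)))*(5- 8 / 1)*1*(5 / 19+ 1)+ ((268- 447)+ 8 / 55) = -9837 / 55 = -178.85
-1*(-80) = 80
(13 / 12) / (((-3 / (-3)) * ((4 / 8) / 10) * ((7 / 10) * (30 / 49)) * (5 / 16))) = 1456 / 9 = 161.78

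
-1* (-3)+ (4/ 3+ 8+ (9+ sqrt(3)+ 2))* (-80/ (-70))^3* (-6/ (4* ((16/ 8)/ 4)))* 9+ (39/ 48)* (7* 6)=-2146833/ 2744- 13824* sqrt(3)/ 343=-852.18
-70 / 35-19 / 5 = -29 / 5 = -5.80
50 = 50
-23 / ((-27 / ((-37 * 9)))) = -851 / 3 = -283.67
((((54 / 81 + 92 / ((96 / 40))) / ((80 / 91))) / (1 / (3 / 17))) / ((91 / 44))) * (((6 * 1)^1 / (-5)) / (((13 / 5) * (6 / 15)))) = -297 / 68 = -4.37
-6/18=-1/3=-0.33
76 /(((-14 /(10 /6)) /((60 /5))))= -760 /7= -108.57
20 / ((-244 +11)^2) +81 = 4397429 / 54289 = 81.00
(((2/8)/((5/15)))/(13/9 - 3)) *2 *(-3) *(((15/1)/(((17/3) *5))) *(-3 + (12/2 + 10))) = 9477/476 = 19.91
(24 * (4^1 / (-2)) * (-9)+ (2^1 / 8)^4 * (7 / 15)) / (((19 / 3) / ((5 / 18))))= 1658887 / 87552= 18.95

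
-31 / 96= -0.32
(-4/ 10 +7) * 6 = 39.60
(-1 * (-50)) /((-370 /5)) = -25 /37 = -0.68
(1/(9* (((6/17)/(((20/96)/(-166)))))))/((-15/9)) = 17/71712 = 0.00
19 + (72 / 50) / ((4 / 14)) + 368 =9801 / 25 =392.04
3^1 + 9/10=39/10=3.90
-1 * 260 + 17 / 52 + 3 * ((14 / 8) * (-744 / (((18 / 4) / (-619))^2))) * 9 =-34588723295 / 52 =-665167755.67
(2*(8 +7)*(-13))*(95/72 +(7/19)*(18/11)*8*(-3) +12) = 1124305/2508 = 448.29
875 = 875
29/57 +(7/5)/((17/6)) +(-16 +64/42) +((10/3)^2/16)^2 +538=7692053161/14651280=525.01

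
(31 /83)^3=29791 /571787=0.05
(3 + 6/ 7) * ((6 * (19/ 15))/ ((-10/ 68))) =-34884/ 175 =-199.34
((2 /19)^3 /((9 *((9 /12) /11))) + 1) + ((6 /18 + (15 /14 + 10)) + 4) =42537587 /2592702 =16.41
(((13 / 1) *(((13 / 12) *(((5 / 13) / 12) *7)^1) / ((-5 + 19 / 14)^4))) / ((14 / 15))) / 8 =780325 / 324729648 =0.00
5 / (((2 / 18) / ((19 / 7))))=855 / 7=122.14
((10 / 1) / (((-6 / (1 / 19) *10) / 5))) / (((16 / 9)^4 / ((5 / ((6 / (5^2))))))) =-455625 / 4980736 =-0.09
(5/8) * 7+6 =83/8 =10.38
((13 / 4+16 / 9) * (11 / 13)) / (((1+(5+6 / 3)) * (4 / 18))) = 1991 / 832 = 2.39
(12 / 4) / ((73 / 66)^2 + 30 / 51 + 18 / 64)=1777248 / 1239841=1.43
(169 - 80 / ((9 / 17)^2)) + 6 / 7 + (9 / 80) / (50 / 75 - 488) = -7664521069 / 66316320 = -115.58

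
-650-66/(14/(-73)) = -2141/7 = -305.86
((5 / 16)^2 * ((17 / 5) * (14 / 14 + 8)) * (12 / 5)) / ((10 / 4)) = 459 / 160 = 2.87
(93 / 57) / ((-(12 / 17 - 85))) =527 / 27227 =0.02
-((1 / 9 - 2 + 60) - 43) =-136 / 9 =-15.11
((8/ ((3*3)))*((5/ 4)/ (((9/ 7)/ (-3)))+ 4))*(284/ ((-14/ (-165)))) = 203060/ 63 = 3223.17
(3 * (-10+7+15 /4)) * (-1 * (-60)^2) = -8100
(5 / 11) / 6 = 5 / 66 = 0.08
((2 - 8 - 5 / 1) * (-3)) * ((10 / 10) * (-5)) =-165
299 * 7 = 2093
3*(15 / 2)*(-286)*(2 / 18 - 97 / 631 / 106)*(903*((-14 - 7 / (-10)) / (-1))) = -1133717626041 / 133772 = -8474999.45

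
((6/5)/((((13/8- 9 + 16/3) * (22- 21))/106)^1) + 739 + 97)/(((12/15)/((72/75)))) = 1137336/1225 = 928.44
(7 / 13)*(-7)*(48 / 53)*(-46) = 108192 / 689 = 157.03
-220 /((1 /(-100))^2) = -2200000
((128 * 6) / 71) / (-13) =-768 / 923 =-0.83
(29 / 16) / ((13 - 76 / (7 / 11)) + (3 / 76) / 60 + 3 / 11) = -212135 / 12424403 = -0.02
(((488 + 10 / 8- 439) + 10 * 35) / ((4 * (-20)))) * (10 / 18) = -1601 / 576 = -2.78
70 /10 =7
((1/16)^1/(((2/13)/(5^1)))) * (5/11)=325/352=0.92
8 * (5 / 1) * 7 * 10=2800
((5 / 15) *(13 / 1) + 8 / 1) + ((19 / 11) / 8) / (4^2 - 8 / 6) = 143435 / 11616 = 12.35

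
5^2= 25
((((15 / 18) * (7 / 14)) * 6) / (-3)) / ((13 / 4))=-10 / 39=-0.26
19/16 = 1.19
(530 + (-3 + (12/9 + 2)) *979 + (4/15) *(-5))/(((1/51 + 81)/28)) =305235/1033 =295.48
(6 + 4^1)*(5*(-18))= -900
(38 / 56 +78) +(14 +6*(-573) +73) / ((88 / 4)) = -22681 / 308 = -73.64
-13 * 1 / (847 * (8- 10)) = 13 / 1694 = 0.01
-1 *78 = -78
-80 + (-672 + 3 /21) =-5263 /7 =-751.86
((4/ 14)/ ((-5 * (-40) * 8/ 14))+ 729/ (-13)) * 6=-874761/ 2600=-336.45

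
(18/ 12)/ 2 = 3/ 4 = 0.75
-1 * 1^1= -1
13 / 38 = 0.34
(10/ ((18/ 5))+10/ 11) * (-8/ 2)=-1460/ 99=-14.75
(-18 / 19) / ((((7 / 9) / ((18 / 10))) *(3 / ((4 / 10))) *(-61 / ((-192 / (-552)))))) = 7776 / 4664975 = 0.00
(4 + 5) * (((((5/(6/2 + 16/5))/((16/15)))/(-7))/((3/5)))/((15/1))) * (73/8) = -27375/27776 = -0.99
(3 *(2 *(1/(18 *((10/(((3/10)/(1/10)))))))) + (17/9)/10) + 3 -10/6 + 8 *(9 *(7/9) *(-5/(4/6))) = -18827/45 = -418.38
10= 10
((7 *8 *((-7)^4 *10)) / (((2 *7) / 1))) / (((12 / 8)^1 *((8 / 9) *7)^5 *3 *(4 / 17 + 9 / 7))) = 557685 / 370688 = 1.50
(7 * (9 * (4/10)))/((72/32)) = 56/5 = 11.20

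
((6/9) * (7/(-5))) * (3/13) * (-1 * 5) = 14/13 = 1.08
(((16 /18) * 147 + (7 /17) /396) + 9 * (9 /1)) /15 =1424947 /100980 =14.11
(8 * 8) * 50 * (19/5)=12160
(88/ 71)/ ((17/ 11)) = 968/ 1207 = 0.80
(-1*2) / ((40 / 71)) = -71 / 20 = -3.55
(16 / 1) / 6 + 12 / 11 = 124 / 33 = 3.76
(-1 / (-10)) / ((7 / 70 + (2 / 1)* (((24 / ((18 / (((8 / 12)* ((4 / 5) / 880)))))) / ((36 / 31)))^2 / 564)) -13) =-55968610500 / 7219950753539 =-0.01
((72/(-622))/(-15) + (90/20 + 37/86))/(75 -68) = 47168/66865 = 0.71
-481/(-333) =13/9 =1.44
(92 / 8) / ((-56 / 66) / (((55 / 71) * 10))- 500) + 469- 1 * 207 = 261.98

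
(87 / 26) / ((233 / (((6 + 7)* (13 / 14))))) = 1131 / 6524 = 0.17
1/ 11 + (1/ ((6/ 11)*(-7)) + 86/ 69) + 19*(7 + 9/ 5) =168.28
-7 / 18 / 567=-1 / 1458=-0.00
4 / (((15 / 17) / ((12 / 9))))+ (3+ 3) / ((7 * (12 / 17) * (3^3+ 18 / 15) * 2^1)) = 359227 / 59220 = 6.07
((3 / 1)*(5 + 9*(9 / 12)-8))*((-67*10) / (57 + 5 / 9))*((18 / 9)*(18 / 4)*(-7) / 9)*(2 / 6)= 45225 / 148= 305.57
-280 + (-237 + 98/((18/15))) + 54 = -1144/3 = -381.33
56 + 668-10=714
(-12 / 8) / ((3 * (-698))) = 1 / 1396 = 0.00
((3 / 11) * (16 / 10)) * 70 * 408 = 12462.55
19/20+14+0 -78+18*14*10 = 49139/20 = 2456.95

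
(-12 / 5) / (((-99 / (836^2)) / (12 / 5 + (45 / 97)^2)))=44309.49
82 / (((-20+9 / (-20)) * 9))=-1640 / 3681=-0.45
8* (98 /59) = 13.29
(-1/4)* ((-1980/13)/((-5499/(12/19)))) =-660/150917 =-0.00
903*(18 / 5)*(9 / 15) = 48762 / 25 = 1950.48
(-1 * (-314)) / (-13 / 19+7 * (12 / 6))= 5966 / 253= 23.58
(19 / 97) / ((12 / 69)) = 437 / 388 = 1.13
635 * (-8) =-5080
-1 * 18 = -18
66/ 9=22/ 3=7.33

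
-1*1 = -1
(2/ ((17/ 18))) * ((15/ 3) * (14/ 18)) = 140/ 17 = 8.24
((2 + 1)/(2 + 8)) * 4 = 6/5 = 1.20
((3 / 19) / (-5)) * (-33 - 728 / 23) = 4461 / 2185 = 2.04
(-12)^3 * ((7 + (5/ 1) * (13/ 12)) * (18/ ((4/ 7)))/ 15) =-225288/ 5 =-45057.60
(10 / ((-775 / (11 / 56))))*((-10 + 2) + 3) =11 / 868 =0.01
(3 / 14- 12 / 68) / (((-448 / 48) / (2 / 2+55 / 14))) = -1863 / 93296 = -0.02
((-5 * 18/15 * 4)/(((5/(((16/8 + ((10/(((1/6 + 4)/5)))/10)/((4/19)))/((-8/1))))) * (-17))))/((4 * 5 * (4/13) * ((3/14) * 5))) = -7007/170000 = -0.04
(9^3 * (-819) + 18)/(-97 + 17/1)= 597033/80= 7462.91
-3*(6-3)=-9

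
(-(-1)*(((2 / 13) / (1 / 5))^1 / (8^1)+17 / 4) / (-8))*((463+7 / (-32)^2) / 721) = -53575447 / 153567232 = -0.35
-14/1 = -14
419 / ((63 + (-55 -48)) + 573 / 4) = 1676 / 413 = 4.06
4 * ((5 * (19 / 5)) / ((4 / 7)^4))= 45619 / 64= 712.80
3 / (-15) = -1 / 5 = -0.20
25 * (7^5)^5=33526715491599122520175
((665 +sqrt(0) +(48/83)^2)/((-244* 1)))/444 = -4583489/746326704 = -0.01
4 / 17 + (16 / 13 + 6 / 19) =7482 / 4199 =1.78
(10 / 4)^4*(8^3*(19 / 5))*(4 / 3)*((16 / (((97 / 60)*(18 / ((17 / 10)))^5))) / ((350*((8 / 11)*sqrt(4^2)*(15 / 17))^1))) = 5044751921 / 601414065000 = 0.01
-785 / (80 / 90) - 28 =-7289 / 8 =-911.12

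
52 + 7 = 59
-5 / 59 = -0.08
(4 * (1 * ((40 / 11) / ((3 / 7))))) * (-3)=-1120 / 11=-101.82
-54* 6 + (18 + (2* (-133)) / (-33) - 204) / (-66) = -321.30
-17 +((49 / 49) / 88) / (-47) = -70313 / 4136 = -17.00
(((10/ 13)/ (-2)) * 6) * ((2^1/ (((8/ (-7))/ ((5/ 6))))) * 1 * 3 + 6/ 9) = 445/ 52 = 8.56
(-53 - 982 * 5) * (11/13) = -54593/13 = -4199.46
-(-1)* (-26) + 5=-21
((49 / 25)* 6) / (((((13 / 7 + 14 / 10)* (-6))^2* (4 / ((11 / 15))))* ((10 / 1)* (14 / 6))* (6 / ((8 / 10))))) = 3773 / 116964000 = 0.00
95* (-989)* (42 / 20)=-394611 / 2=-197305.50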